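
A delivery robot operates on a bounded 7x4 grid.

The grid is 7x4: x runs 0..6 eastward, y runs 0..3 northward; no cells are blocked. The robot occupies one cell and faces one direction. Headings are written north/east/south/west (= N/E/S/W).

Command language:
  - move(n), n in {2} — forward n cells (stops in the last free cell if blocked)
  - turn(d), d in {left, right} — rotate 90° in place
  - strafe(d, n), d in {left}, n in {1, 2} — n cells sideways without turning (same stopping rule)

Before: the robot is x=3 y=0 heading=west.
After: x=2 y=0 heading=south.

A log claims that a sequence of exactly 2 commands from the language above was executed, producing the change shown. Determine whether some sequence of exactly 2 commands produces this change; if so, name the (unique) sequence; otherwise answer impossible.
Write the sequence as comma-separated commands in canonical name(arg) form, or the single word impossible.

no 2-step route produces this change.

impossible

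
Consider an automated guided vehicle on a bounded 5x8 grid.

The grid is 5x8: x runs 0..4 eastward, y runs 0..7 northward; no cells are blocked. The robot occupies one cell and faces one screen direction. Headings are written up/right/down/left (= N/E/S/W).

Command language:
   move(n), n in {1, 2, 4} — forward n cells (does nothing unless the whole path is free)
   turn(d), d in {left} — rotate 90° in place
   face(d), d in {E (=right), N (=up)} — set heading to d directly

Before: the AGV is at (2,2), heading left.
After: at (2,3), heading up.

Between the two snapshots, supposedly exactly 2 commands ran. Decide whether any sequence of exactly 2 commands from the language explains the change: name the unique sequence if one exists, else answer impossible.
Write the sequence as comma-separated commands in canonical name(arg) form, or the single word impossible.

face(N), move(1)

key: cell and facing (now N) both changed — the 2 commands mix motion and turning
begin: at (2,2), heading left
1. face(N) → at (2,2), heading up
2. move(1) → at (2,3), heading up
no other 2-command option fits: unique.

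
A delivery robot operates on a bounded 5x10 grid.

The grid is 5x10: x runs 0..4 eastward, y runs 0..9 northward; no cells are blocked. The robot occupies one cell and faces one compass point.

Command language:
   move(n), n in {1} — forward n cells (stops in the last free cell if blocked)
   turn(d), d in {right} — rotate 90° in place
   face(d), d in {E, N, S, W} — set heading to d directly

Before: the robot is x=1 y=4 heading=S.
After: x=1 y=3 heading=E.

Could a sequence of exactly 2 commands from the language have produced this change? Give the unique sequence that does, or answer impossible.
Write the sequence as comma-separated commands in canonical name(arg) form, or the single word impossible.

key: cell and facing (now E) both changed — the 2 commands mix motion and turning
initial: x=1 y=4 heading=S
t=1 move(1) ⇒ x=1 y=3 heading=S
t=2 face(E) ⇒ x=1 y=3 heading=E
uniquely the one of 36 2-step routes that fits.

move(1), face(E)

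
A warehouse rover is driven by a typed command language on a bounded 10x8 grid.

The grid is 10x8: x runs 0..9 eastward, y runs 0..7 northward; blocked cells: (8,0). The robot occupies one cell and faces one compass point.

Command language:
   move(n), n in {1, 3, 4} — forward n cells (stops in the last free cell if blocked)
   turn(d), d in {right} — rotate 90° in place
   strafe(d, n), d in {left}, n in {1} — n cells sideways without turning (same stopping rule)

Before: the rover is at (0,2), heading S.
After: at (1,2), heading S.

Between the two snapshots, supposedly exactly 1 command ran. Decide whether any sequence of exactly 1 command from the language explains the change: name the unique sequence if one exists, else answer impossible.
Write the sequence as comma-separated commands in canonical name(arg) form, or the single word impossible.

key: still facing S — the one step turns nothing
start: at (0,2), heading S
step 1 (strafe(left, 1)): at (1,2), heading S
no other 1-command option fits: unique.

strafe(left, 1)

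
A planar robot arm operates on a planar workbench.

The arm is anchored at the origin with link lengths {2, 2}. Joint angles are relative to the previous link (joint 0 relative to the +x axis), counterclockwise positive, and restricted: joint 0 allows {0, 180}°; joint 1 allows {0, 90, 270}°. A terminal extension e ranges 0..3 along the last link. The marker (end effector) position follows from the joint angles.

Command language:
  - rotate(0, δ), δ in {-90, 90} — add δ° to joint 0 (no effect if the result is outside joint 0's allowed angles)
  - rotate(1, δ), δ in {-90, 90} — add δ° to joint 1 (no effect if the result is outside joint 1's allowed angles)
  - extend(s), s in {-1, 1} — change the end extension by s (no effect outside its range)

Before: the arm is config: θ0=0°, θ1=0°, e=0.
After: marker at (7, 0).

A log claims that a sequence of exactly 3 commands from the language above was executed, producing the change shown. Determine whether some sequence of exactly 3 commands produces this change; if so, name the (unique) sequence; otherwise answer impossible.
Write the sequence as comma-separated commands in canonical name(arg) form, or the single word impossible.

extend(1), extend(1), extend(1)

start: config: θ0=0°, θ1=0°, e=0
1. extend(1) → config: θ0=0°, θ1=0°, e=1
2. extend(1) → config: θ0=0°, θ1=0°, e=2
3. extend(1) → config: θ0=0°, θ1=0°, e=3
uniquely the one of 216 3-step routes that fits.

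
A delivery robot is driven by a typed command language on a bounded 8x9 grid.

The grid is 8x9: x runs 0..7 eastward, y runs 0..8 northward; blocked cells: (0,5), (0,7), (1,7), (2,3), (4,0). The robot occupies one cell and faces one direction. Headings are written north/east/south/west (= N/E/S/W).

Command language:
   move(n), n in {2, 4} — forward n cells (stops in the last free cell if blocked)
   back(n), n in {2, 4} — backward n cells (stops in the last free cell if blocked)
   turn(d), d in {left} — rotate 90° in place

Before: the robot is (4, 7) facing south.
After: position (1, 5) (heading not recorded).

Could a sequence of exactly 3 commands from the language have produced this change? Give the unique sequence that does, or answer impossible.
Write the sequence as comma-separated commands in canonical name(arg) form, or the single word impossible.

key: running back(4) before move(2) would end elsewhere — order is forced
from: (4, 7) facing south
1. move(2) → (4, 5) facing south
2. turn(left) → (4, 5) facing east
3. back(4) → (1, 5) facing east
no other 3-command option fits: unique.

move(2), turn(left), back(4)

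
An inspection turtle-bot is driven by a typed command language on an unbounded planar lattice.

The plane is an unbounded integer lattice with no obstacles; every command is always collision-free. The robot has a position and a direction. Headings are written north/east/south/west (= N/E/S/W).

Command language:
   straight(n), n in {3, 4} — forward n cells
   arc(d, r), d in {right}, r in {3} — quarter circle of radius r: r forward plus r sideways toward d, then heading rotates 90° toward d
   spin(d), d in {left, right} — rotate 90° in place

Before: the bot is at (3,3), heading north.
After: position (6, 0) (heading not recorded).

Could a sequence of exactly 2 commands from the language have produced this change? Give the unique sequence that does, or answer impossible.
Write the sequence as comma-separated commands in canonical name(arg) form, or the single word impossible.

key: order matters: swapping spin(right) and arc(right, 3) lands elsewhere
start: at (3,3), heading north
step 1 (spin(right)): at (3,3), heading east
step 2 (arc(right, 3)): at (6,0), heading south
all 25 alternatives checked — unique.

spin(right), arc(right, 3)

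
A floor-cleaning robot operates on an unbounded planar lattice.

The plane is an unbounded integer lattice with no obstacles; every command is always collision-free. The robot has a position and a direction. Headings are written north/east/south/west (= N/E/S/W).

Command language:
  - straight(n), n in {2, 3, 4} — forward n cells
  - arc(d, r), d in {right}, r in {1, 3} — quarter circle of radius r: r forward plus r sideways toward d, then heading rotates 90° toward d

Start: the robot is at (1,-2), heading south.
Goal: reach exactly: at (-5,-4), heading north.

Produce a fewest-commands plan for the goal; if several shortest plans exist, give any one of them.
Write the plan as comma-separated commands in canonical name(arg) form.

straight(2), arc(right, 3), arc(right, 3)

t0: at (1,-2), heading south
t=1 straight(2) ⇒ at (1,-4), heading south
t=2 arc(right, 3) ⇒ at (-2,-7), heading west
t=3 arc(right, 3) ⇒ at (-5,-4), heading north
no 2-step plan works, so 3 is optimal.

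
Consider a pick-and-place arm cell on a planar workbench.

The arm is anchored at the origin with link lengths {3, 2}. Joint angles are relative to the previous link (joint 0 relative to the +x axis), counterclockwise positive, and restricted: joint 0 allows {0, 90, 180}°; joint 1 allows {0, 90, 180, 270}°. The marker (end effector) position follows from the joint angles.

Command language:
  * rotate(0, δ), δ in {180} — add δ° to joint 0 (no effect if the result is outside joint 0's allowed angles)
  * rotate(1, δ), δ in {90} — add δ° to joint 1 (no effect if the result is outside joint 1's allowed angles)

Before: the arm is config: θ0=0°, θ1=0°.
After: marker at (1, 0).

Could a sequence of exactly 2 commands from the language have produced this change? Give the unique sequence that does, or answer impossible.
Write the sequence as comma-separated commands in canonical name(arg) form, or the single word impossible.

rotate(1, 90), rotate(1, 90)

from: config: θ0=0°, θ1=0°
step 1 (rotate(1, 90)): config: θ0=0°, θ1=90°
step 2 (rotate(1, 90)): config: θ0=0°, θ1=180°
no rival 2-sequence matches.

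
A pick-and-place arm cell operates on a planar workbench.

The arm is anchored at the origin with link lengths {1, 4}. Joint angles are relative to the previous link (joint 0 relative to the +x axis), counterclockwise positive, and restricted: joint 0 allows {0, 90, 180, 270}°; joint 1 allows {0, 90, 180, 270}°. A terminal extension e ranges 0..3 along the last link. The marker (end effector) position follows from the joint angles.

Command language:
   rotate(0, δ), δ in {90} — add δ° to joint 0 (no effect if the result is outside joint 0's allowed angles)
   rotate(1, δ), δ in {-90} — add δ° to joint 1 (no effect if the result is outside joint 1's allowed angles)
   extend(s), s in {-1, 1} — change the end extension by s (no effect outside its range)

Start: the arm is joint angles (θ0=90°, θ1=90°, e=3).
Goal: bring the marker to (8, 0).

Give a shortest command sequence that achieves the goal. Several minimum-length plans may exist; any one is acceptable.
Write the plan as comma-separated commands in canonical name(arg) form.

rotate(1, -90), rotate(0, 90), rotate(0, 90), rotate(0, 90)

t0: joint angles (θ0=90°, θ1=90°, e=3)
1. rotate(1, -90) → joint angles (θ0=90°, θ1=0°, e=3)
2. rotate(0, 90) → joint angles (θ0=180°, θ1=0°, e=3)
3. rotate(0, 90) → joint angles (θ0=270°, θ1=0°, e=3)
4. rotate(0, 90) → joint angles (θ0=0°, θ1=0°, e=3)
nothing shorter than 4 reaches the goal.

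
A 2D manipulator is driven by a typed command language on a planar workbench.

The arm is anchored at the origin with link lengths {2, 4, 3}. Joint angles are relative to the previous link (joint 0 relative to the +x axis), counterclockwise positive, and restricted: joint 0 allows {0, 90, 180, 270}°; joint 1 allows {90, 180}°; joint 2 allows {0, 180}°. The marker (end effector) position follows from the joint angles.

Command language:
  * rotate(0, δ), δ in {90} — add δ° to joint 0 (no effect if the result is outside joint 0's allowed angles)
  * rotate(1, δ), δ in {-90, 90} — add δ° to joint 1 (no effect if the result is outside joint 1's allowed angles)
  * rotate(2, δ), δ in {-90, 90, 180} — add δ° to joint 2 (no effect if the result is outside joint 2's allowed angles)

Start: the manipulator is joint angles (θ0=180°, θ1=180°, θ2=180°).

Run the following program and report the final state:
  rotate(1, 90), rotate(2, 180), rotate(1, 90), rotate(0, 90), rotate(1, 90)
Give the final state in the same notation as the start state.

t0: joint angles (θ0=180°, θ1=180°, θ2=180°)
step 1 (rotate(1, 90)): joint angles (θ0=180°, θ1=180°, θ2=180°)
step 2 (rotate(2, 180)): joint angles (θ0=180°, θ1=180°, θ2=0°)
step 3 (rotate(1, 90)): joint angles (θ0=180°, θ1=180°, θ2=0°)
step 4 (rotate(0, 90)): joint angles (θ0=270°, θ1=180°, θ2=0°)
step 5 (rotate(1, 90)): joint angles (θ0=270°, θ1=180°, θ2=0°)

joint angles (θ0=270°, θ1=180°, θ2=0°)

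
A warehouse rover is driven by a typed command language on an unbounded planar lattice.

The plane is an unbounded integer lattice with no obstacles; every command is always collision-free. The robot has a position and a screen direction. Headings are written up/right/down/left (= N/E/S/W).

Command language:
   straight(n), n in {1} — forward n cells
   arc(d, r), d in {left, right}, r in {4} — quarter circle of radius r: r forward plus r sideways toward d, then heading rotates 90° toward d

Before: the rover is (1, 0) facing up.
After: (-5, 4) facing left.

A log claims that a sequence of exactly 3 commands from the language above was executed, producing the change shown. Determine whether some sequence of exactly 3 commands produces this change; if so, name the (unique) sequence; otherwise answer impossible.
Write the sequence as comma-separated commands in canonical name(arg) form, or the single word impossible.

arc(left, 4), straight(1), straight(1)

key: cell and facing (now W) both changed — the 3 commands mix motion and turning
from: (1, 0) facing up
1. arc(left, 4) → (-3, 4) facing left
2. straight(1) → (-4, 4) facing left
3. straight(1) → (-5, 4) facing left
all 27 alternatives checked — unique.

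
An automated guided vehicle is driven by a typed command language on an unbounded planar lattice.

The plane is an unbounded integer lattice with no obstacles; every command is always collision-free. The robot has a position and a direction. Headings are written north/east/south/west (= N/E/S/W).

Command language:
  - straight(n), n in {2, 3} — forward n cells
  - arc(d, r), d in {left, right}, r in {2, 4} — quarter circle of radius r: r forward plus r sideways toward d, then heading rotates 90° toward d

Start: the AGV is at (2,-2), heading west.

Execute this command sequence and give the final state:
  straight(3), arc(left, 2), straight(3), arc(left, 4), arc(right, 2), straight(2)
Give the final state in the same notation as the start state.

at (3,-15), heading south

start: at (2,-2), heading west
t=1 straight(3) ⇒ at (-1,-2), heading west
t=2 arc(left, 2) ⇒ at (-3,-4), heading south
t=3 straight(3) ⇒ at (-3,-7), heading south
t=4 arc(left, 4) ⇒ at (1,-11), heading east
t=5 arc(right, 2) ⇒ at (3,-13), heading south
t=6 straight(2) ⇒ at (3,-15), heading south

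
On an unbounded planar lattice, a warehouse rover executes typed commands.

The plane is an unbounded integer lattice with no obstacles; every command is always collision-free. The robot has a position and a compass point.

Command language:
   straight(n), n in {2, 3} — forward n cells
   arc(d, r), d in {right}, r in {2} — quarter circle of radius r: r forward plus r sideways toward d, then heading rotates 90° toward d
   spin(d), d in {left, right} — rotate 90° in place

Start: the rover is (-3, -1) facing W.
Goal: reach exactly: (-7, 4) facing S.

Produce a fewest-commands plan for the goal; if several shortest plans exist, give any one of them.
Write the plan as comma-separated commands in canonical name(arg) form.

start: (-3, -1) facing W
[1] after arc(right, 2): (-5, 1) facing N
[2] after straight(3): (-5, 4) facing N
[3] after spin(left): (-5, 4) facing W
[4] after straight(2): (-7, 4) facing W
[5] after spin(left): (-7, 4) facing S
no 4-step plan works, so 5 is optimal.

arc(right, 2), straight(3), spin(left), straight(2), spin(left)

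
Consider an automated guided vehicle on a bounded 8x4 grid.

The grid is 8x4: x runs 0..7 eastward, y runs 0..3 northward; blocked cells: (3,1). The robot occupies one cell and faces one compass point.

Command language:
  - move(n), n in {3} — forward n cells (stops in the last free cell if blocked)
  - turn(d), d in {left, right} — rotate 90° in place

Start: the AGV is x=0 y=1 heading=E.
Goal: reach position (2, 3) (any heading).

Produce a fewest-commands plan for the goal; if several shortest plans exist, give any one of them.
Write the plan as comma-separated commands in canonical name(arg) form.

move(3), turn(left), move(3)

start: x=0 y=1 heading=E
t=1 move(3) ⇒ x=2 y=1 heading=E
t=2 turn(left) ⇒ x=2 y=1 heading=N
t=3 move(3) ⇒ x=2 y=3 heading=N
minimal: 3 command(s), checked below 3.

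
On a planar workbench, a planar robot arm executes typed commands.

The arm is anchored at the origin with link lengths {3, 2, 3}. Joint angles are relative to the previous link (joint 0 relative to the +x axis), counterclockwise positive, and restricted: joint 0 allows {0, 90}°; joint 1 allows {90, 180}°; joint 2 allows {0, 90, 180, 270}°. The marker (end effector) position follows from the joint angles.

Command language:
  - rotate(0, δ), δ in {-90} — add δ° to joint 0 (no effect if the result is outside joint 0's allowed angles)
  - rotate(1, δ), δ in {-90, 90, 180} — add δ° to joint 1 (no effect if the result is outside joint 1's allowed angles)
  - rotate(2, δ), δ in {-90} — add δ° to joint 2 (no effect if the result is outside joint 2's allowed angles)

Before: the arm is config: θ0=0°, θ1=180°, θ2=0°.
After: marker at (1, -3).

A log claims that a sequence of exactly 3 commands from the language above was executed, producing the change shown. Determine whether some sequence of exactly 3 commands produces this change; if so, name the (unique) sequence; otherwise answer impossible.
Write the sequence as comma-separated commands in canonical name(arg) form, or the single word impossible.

rotate(2, -90), rotate(2, -90), rotate(2, -90)

initial: config: θ0=0°, θ1=180°, θ2=0°
t=1 rotate(2, -90) ⇒ config: θ0=0°, θ1=180°, θ2=270°
t=2 rotate(2, -90) ⇒ config: θ0=0°, θ1=180°, θ2=180°
t=3 rotate(2, -90) ⇒ config: θ0=0°, θ1=180°, θ2=90°
uniquely the one of 125 3-step routes that fits.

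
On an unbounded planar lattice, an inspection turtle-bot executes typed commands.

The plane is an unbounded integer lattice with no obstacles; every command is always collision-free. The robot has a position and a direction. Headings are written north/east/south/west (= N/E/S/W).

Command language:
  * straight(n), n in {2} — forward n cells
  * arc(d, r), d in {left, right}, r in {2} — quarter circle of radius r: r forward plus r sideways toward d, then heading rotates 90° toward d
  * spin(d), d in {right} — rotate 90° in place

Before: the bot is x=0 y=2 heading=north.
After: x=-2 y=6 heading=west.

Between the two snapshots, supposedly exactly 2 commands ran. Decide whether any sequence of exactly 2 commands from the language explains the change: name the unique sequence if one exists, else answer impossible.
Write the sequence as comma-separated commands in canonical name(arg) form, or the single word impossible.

straight(2), arc(left, 2)

key: cell and facing (now W) both changed — the 2 commands mix motion and turning
t0: x=0 y=2 heading=north
1. straight(2) → x=0 y=4 heading=north
2. arc(left, 2) → x=-2 y=6 heading=west
all 16 alternatives checked — unique.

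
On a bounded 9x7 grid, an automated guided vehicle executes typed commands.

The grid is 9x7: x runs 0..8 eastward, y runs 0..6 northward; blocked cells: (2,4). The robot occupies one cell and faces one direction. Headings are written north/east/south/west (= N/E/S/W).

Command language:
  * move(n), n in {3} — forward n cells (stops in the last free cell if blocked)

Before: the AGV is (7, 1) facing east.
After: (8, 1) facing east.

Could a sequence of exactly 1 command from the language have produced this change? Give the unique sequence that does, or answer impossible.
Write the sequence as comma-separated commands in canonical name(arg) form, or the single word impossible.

move(3)

key: move(3) runs into the grid edge before its full distance
start: (7, 1) facing east
step 1 (move(3)): (8, 1) facing east
no rival 1-sequence matches.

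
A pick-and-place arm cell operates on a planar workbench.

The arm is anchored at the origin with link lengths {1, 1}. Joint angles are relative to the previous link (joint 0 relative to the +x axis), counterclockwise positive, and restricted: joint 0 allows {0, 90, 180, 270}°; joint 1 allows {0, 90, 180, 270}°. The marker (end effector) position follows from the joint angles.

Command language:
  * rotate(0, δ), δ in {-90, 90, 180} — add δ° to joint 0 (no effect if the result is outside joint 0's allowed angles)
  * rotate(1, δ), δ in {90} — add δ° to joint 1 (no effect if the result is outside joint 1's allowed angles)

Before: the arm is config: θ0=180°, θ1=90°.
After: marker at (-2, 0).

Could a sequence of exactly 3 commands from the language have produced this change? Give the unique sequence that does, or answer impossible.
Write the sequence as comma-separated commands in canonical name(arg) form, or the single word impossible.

rotate(1, 90), rotate(1, 90), rotate(1, 90)

initial: config: θ0=180°, θ1=90°
step 1 (rotate(1, 90)): config: θ0=180°, θ1=180°
step 2 (rotate(1, 90)): config: θ0=180°, θ1=270°
step 3 (rotate(1, 90)): config: θ0=180°, θ1=0°
no other 3-command option fits: unique.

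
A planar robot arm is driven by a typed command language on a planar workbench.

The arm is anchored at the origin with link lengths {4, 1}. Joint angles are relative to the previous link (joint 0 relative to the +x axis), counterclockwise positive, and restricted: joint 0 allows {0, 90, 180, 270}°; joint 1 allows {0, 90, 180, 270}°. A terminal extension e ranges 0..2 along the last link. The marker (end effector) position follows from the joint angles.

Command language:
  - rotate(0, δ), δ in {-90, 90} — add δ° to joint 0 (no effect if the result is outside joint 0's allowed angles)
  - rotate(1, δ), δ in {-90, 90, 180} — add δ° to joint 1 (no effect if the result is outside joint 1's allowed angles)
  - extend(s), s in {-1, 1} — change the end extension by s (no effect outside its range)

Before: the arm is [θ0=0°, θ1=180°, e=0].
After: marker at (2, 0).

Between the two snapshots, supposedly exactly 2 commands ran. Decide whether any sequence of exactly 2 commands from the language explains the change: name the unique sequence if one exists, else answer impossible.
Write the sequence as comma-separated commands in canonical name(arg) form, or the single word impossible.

extend(-1), extend(1)

key: running extend(1) before extend(-1) would end elsewhere — order is forced
start: [θ0=0°, θ1=180°, e=0]
t=1 extend(-1) ⇒ [θ0=0°, θ1=180°, e=0]
t=2 extend(1) ⇒ [θ0=0°, θ1=180°, e=1]
all 49 alternatives checked — unique.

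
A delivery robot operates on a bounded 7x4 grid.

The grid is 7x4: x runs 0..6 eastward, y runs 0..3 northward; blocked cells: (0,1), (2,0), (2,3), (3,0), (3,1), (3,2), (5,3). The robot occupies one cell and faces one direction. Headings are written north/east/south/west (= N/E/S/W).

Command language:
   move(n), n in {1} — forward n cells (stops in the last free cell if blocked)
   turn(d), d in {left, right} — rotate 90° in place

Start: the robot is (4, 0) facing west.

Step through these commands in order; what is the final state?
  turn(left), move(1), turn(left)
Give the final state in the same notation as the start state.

(4, 0) facing east

t0: (4, 0) facing west
step 1 (turn(left)): (4, 0) facing south
step 2 (move(1)): (4, 0) facing south
step 3 (turn(left)): (4, 0) facing east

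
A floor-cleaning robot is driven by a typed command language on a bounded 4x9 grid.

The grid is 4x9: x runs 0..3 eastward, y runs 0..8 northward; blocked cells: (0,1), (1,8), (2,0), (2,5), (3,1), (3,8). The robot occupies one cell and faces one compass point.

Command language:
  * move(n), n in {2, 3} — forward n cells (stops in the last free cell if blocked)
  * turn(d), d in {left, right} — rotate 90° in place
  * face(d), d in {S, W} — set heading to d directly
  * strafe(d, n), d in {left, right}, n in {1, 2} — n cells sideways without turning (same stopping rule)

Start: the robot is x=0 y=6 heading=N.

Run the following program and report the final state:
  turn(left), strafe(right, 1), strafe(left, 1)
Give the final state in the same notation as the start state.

initial: x=0 y=6 heading=N
[1] after turn(left): x=0 y=6 heading=W
[2] after strafe(right, 1): x=0 y=7 heading=W
[3] after strafe(left, 1): x=0 y=6 heading=W

x=0 y=6 heading=W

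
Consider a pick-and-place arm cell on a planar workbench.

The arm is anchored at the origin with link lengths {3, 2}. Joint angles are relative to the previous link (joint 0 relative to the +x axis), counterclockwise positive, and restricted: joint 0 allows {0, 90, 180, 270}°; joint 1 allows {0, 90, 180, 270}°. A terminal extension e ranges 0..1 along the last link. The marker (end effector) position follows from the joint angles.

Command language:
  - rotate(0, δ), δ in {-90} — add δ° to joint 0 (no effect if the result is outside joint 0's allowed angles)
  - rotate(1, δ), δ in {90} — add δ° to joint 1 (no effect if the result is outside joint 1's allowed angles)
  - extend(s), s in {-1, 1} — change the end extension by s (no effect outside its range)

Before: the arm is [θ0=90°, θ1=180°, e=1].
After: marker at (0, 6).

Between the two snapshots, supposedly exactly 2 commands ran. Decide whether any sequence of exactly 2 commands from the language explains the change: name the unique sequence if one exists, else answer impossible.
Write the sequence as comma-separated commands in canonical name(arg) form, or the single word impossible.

rotate(1, 90), rotate(1, 90)

start: [θ0=90°, θ1=180°, e=1]
1. rotate(1, 90) → [θ0=90°, θ1=270°, e=1]
2. rotate(1, 90) → [θ0=90°, θ1=0°, e=1]
no rival 2-sequence matches.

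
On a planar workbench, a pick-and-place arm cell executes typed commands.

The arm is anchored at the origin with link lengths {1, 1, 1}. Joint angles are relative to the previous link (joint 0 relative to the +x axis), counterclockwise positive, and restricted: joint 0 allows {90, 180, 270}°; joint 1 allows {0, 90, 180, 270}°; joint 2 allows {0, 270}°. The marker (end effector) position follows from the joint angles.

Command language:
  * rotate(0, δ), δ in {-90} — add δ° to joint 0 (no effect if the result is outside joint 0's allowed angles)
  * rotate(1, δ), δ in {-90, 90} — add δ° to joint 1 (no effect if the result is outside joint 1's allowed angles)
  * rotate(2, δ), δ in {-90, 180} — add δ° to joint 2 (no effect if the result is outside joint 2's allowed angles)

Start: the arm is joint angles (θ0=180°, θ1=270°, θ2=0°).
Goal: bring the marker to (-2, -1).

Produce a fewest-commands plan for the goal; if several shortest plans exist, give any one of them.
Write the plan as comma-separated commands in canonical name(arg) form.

t0: joint angles (θ0=180°, θ1=270°, θ2=0°)
t=1 rotate(1, 90) ⇒ joint angles (θ0=180°, θ1=0°, θ2=0°)
t=2 rotate(1, 90) ⇒ joint angles (θ0=180°, θ1=90°, θ2=0°)
t=3 rotate(2, -90) ⇒ joint angles (θ0=180°, θ1=90°, θ2=270°)
shorter routes all fall short; 3 is best.

rotate(1, 90), rotate(1, 90), rotate(2, -90)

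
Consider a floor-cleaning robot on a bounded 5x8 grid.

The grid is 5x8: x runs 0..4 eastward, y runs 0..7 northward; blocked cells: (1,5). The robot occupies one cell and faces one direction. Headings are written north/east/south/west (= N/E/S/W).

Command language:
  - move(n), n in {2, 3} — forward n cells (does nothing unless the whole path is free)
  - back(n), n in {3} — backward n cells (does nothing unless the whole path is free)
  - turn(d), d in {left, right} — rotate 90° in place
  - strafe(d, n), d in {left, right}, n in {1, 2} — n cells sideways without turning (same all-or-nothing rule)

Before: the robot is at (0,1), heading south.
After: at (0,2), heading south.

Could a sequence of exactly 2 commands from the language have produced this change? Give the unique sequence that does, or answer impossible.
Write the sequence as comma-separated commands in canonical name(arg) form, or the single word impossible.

key: order matters: swapping back(3) and move(2) lands elsewhere
begin: at (0,1), heading south
1. back(3) → at (0,4), heading south
2. move(2) → at (0,2), heading south
all 81 alternatives checked — unique.

back(3), move(2)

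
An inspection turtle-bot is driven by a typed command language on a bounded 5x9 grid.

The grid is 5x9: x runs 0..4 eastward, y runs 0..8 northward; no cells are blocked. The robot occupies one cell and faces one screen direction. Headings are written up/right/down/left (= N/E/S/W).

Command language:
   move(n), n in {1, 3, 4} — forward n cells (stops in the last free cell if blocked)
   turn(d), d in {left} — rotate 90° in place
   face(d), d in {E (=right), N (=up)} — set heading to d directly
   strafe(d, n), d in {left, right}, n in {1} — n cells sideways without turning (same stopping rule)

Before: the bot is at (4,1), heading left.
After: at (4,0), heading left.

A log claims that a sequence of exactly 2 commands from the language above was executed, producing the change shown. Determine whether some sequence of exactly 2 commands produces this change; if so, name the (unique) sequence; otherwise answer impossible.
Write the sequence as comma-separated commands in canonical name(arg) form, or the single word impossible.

key: the second strafe(left, 1) runs into the grid edge before its full distance
t0: at (4,1), heading left
[1] after strafe(left, 1): at (4,0), heading left
[2] after strafe(left, 1): at (4,0), heading left
all 64 alternatives checked — unique.

strafe(left, 1), strafe(left, 1)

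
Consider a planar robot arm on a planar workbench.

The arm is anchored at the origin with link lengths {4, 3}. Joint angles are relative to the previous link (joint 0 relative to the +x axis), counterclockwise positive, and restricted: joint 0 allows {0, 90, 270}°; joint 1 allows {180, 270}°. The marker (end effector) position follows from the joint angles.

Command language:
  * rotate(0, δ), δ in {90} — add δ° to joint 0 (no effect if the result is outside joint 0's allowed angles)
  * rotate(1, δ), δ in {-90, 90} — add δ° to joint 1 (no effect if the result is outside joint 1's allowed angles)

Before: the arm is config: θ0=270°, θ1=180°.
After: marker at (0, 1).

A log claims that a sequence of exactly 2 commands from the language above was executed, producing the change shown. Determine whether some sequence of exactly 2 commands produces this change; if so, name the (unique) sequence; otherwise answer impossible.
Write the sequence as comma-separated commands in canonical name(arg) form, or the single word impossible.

rotate(0, 90), rotate(0, 90)

begin: config: θ0=270°, θ1=180°
t=1 rotate(0, 90) ⇒ config: θ0=0°, θ1=180°
t=2 rotate(0, 90) ⇒ config: θ0=90°, θ1=180°
no other 2-command option fits: unique.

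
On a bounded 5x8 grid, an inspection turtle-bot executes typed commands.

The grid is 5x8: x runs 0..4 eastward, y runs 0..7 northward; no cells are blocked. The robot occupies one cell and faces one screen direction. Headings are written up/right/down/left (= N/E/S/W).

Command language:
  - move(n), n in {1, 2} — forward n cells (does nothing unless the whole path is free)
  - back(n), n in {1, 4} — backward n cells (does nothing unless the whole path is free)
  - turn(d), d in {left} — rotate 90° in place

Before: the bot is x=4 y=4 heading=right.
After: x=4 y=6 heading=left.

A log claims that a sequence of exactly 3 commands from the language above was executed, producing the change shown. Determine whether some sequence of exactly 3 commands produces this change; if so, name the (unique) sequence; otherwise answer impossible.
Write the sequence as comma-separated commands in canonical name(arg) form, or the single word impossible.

key: position moved to (4,6) AND the heading swung to W — translation plus rotation needed
initial: x=4 y=4 heading=right
t=1 turn(left) ⇒ x=4 y=4 heading=up
t=2 move(2) ⇒ x=4 y=6 heading=up
t=3 turn(left) ⇒ x=4 y=6 heading=left
all 125 alternatives checked — unique.

turn(left), move(2), turn(left)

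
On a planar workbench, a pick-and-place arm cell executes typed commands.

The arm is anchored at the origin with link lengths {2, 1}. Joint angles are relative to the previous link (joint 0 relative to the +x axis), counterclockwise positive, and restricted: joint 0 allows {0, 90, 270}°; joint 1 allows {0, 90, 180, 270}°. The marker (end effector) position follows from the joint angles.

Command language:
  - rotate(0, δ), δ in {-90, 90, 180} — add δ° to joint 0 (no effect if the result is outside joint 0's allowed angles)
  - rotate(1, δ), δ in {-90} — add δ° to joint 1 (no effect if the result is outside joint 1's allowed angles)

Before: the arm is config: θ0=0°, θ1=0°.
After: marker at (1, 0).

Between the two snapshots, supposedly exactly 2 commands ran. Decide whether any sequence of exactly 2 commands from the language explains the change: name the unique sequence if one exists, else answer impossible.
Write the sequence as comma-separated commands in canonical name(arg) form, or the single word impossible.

begin: config: θ0=0°, θ1=0°
1. rotate(1, -90) → config: θ0=0°, θ1=270°
2. rotate(1, -90) → config: θ0=0°, θ1=180°
all 16 alternatives checked — unique.

rotate(1, -90), rotate(1, -90)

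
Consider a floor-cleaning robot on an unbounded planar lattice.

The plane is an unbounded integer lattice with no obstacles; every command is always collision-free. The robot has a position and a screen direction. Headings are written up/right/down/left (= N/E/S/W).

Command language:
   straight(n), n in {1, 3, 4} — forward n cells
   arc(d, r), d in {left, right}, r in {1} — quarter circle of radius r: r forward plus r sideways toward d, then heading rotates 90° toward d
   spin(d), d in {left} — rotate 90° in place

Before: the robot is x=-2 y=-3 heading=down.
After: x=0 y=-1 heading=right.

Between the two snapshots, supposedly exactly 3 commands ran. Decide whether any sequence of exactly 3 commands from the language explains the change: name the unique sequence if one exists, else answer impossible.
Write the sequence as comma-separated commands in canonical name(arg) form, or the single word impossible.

key: position moved to (0,-1) AND the heading swung to E — translation plus rotation needed
t0: x=-2 y=-3 heading=down
[1] after spin(left): x=-2 y=-3 heading=right
[2] after arc(left, 1): x=-1 y=-2 heading=up
[3] after arc(right, 1): x=0 y=-1 heading=right
no other 3-command option fits: unique.

spin(left), arc(left, 1), arc(right, 1)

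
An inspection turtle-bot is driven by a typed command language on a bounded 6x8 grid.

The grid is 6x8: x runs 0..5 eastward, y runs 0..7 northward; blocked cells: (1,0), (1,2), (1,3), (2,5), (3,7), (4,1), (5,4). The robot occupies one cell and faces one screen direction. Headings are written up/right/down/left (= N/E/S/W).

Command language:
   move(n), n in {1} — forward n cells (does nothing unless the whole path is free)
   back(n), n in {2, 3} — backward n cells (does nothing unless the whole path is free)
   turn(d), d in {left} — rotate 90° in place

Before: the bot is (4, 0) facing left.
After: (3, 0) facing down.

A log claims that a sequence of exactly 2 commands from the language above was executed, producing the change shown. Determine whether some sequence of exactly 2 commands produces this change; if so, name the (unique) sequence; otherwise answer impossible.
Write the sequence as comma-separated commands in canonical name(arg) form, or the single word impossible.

move(1), turn(left)

key: order matters: swapping move(1) and turn(left) lands elsewhere
initial: (4, 0) facing left
step 1 (move(1)): (3, 0) facing left
step 2 (turn(left)): (3, 0) facing down
no rival 2-sequence matches.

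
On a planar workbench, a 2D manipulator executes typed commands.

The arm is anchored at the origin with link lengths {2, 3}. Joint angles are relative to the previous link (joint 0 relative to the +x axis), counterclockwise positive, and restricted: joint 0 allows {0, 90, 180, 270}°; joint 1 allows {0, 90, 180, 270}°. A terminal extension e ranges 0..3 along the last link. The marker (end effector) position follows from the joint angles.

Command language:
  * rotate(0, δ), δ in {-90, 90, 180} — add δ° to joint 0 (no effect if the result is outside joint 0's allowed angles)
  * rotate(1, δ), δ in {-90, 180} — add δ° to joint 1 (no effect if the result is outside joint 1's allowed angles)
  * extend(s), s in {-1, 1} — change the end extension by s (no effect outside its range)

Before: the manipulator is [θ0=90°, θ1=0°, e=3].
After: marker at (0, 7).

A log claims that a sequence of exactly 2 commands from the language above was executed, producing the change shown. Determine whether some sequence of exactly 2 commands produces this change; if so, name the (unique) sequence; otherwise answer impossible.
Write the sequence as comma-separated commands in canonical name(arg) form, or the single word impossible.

extend(1), extend(-1)

key: order matters: swapping extend(1) and extend(-1) lands elsewhere
t0: [θ0=90°, θ1=0°, e=3]
1. extend(1) → [θ0=90°, θ1=0°, e=3]
2. extend(-1) → [θ0=90°, θ1=0°, e=2]
uniquely the one of 49 2-step routes that fits.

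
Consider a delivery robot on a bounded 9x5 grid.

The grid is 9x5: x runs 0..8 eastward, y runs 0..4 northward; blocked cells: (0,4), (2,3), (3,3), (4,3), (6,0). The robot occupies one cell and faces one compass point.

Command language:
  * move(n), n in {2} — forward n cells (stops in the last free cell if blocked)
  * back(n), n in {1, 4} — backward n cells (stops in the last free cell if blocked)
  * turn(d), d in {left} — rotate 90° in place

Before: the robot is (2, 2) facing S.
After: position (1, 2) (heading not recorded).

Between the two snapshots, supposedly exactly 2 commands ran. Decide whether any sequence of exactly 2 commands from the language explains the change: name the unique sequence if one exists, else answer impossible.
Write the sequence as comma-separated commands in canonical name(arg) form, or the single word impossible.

turn(left), back(1)

key: running back(1) before turn(left) would end elsewhere — order is forced
start: (2, 2) facing S
t=1 turn(left) ⇒ (2, 2) facing E
t=2 back(1) ⇒ (1, 2) facing E
all 16 alternatives checked — unique.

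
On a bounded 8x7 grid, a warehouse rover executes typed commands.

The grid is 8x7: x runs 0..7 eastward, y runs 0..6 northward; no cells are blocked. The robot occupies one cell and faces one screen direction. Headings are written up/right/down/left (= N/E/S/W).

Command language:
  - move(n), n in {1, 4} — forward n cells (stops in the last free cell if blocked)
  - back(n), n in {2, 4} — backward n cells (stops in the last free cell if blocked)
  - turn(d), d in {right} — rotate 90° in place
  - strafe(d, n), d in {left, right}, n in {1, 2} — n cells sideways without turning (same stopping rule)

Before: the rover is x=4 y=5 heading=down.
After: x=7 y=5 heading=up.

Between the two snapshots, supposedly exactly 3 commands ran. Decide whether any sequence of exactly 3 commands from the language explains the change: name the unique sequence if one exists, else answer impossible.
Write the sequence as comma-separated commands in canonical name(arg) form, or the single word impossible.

turn(right), back(4), turn(right)

key: cell and facing (now N) both changed — the 3 commands mix motion and turning
from: x=4 y=5 heading=down
step 1 (turn(right)): x=4 y=5 heading=left
step 2 (back(4)): x=7 y=5 heading=left
step 3 (turn(right)): x=7 y=5 heading=up
all 729 alternatives checked — unique.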